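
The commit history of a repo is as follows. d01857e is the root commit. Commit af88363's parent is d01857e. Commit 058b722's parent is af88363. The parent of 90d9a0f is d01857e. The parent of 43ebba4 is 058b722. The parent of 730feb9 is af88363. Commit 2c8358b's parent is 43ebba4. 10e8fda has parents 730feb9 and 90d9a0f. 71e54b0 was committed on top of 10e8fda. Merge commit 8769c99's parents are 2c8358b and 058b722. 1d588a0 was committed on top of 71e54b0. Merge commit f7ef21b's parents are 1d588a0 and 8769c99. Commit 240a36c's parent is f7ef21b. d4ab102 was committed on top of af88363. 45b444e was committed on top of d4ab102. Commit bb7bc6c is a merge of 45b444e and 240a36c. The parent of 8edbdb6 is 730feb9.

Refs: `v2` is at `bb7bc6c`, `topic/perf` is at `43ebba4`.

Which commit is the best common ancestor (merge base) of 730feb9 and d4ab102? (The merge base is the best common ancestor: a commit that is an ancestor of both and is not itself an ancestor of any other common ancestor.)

Ancestors of 730feb9: {730feb9, af88363, d01857e}.
Ancestors of d4ab102: {af88363, d01857e, d4ab102}.
Common ancestors: {af88363, d01857e}.
Among these, af88363 is not an ancestor of any other common ancestor — it is the merge base.

af88363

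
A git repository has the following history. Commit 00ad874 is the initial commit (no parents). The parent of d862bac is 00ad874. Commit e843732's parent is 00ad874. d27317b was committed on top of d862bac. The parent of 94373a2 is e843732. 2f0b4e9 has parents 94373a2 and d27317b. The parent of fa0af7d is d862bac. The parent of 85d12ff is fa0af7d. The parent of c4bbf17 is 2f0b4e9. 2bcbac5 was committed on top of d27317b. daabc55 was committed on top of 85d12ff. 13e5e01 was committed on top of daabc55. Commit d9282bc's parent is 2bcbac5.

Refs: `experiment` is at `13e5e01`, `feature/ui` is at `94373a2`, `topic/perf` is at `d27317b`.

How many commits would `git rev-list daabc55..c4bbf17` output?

Reachable from c4bbf17: {00ad874, 2f0b4e9, 94373a2, c4bbf17, d27317b, d862bac, e843732}.
Reachable from daabc55: {00ad874, 85d12ff, d862bac, daabc55, fa0af7d}.
In c4bbf17's history but not daabc55's: {2f0b4e9, 94373a2, c4bbf17, d27317b, e843732} — 5 commits.

5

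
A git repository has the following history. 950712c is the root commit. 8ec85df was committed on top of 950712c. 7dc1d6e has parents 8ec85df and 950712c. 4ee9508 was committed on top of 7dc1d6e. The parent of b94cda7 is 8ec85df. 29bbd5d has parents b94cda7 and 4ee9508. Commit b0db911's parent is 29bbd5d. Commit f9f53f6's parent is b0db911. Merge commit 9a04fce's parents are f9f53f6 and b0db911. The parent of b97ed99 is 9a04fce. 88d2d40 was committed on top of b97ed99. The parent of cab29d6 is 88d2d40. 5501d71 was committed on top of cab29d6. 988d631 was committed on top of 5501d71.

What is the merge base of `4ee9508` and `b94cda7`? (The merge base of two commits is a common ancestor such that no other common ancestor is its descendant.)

8ec85df

Ancestors of 4ee9508: {4ee9508, 7dc1d6e, 8ec85df, 950712c}.
Ancestors of b94cda7: {8ec85df, 950712c, b94cda7}.
Common ancestors: {8ec85df, 950712c}.
Among these, 8ec85df is not an ancestor of any other common ancestor — it is the merge base.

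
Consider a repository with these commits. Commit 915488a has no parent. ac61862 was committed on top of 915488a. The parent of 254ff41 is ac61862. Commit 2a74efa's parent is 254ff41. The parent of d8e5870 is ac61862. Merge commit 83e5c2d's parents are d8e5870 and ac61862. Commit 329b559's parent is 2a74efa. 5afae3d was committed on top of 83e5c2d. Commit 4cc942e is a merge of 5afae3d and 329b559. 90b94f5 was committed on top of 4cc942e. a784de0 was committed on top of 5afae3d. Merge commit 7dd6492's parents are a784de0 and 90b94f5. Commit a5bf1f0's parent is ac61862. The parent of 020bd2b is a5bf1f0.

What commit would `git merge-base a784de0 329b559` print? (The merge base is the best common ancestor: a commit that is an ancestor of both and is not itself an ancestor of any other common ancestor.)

ac61862

Ancestors of a784de0: {5afae3d, 83e5c2d, 915488a, a784de0, ac61862, d8e5870}.
Ancestors of 329b559: {254ff41, 2a74efa, 329b559, 915488a, ac61862}.
Common ancestors: {915488a, ac61862}.
Among these, ac61862 is not an ancestor of any other common ancestor — it is the merge base.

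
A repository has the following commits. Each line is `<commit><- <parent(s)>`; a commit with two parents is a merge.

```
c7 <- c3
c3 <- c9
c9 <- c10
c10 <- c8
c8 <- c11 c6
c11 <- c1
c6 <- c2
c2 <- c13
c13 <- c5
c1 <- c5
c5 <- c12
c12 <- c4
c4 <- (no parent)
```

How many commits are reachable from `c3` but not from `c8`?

Reachable from c3: {c1, c10, c11, c12, c13, c2, c3, c4, c5, c6, c8, c9}.
Reachable from c8: {c1, c11, c12, c13, c2, c4, c5, c6, c8}.
In c3's history but not c8's: {c10, c3, c9} — 3 commits.

3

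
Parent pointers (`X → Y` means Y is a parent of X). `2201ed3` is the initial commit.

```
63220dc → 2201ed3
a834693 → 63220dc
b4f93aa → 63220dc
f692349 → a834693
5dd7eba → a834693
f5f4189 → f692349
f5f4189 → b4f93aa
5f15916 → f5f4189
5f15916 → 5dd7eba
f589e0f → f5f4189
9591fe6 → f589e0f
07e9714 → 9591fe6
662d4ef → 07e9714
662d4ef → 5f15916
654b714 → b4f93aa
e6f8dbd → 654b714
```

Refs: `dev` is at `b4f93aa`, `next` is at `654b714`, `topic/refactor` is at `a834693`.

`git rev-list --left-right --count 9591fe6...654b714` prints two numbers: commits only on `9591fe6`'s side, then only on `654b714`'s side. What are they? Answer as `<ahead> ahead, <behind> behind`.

5 ahead, 1 behind

Reachable from 9591fe6: {2201ed3, 63220dc, 9591fe6, a834693, b4f93aa, f589e0f, f5f4189, f692349}.
Reachable from 654b714: {2201ed3, 63220dc, 654b714, b4f93aa}.
Only in 9591fe6's history (ahead): {9591fe6, a834693, f589e0f, f5f4189, f692349} — 5.
Only in 654b714's history (behind): {654b714} — 1.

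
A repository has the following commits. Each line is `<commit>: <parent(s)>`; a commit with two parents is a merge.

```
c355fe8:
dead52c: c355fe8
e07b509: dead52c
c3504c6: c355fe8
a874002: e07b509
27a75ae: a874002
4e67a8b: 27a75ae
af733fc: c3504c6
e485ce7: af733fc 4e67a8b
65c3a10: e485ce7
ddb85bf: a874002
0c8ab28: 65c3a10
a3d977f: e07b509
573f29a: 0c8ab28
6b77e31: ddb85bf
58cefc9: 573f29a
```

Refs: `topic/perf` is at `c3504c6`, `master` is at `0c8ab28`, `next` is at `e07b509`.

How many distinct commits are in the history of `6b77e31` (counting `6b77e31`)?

Walking parent pointers from 6b77e31: reachable set = {6b77e31, a874002, c355fe8, ddb85bf, dead52c, e07b509}.
That is 6 commits.

6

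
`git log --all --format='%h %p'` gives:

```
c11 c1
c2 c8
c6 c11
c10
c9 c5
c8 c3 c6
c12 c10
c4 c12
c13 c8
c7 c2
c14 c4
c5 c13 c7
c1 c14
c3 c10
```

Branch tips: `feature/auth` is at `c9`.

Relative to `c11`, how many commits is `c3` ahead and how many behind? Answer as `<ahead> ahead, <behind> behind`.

Reachable from c3: {c10, c3}.
Reachable from c11: {c1, c10, c11, c12, c14, c4}.
Only in c3's history (ahead): {c3} — 1.
Only in c11's history (behind): {c1, c11, c12, c14, c4} — 5.

1 ahead, 5 behind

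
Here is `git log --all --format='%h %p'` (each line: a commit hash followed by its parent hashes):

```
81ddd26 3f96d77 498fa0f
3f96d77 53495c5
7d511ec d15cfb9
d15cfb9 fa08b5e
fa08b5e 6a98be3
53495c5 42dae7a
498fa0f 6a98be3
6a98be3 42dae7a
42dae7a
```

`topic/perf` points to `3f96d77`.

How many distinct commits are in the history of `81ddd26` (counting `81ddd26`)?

Walking parent pointers from 81ddd26: reachable set = {3f96d77, 42dae7a, 498fa0f, 53495c5, 6a98be3, 81ddd26}.
That is 6 commits.

6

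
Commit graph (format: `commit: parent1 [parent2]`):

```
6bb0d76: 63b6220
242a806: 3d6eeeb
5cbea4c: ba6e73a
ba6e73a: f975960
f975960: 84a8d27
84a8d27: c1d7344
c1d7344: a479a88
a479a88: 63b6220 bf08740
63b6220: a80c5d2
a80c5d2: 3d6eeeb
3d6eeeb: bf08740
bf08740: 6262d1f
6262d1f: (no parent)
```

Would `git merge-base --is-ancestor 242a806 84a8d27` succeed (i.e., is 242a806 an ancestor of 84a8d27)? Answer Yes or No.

Ancestors of 84a8d27: {3d6eeeb, 6262d1f, 63b6220, 84a8d27, a479a88, a80c5d2, bf08740, c1d7344}.
242a806 is not in that set, so it is not an ancestor of 84a8d27.

No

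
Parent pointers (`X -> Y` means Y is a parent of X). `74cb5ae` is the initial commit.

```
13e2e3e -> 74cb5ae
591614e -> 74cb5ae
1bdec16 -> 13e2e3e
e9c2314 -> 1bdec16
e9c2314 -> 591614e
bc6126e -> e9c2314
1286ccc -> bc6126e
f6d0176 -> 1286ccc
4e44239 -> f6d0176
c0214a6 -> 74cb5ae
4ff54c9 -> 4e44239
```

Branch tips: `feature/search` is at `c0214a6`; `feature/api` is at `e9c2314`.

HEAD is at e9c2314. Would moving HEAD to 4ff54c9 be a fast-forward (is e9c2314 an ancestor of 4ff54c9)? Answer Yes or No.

A fast-forward from e9c2314 to 4ff54c9 is possible iff e9c2314 is an ancestor of 4ff54c9.
Ancestors of 4ff54c9: {1286ccc, 13e2e3e, 1bdec16, 4e44239, 4ff54c9, 591614e, 74cb5ae, bc6126e, e9c2314, f6d0176}.
e9c2314 is among them, so fast-forward is possible.

Yes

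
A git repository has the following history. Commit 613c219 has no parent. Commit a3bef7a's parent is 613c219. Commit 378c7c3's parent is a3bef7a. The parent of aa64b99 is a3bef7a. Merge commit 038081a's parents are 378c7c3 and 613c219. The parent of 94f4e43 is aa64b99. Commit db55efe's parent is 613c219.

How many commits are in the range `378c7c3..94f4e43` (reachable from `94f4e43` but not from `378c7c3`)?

2

Reachable from 94f4e43: {613c219, 94f4e43, a3bef7a, aa64b99}.
Reachable from 378c7c3: {378c7c3, 613c219, a3bef7a}.
In 94f4e43's history but not 378c7c3's: {94f4e43, aa64b99} — 2 commits.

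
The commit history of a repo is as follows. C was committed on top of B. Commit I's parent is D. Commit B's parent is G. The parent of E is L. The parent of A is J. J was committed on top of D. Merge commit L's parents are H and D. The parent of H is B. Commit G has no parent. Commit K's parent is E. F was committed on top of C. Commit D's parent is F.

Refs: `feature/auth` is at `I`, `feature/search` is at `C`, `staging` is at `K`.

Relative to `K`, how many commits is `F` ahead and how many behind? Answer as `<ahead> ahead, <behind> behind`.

0 ahead, 5 behind

Reachable from F: {B, C, F, G}.
Reachable from K: {B, C, D, E, F, G, H, K, L}.
Only in F's history (ahead): {} — 0.
Only in K's history (behind): {D, E, H, K, L} — 5.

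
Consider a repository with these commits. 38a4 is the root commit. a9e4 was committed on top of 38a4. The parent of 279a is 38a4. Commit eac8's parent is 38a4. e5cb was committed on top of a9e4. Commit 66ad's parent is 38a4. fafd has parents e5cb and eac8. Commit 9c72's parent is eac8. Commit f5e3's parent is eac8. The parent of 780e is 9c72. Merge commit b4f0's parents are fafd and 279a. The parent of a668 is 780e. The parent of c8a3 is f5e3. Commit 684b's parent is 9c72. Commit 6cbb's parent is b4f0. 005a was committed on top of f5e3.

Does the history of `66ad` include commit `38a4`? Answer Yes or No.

Ancestors of 66ad (commits reachable by following parents): {38a4, 66ad}.
38a4 is in that set, so it is an ancestor of 66ad.

Yes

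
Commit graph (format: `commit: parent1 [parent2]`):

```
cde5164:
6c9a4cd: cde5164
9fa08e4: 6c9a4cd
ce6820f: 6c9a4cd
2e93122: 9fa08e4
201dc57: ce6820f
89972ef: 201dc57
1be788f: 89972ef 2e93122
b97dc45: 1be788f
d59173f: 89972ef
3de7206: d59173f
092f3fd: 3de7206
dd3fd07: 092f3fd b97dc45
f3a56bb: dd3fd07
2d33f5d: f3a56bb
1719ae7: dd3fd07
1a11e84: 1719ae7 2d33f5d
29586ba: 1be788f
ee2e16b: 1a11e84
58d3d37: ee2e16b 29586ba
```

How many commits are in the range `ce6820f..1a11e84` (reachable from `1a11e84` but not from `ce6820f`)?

Reachable from 1a11e84: {092f3fd, 1719ae7, 1a11e84, 1be788f, 201dc57, 2d33f5d, 2e93122, 3de7206, 6c9a4cd, 89972ef, 9fa08e4, b97dc45, cde5164, ce6820f, d59173f, dd3fd07, f3a56bb}.
Reachable from ce6820f: {6c9a4cd, cde5164, ce6820f}.
In 1a11e84's history but not ce6820f's: {092f3fd, 1719ae7, 1a11e84, 1be788f, 201dc57, 2d33f5d, 2e93122, 3de7206, 89972ef, 9fa08e4, b97dc45, d59173f, dd3fd07, f3a56bb} — 14 commits.

14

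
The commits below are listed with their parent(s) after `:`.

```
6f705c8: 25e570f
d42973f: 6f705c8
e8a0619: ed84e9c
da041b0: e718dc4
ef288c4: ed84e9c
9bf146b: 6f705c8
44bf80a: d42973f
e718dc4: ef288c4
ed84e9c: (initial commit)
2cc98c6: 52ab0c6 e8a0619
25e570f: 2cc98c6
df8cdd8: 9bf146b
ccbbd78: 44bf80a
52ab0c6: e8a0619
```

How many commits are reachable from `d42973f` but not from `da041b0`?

6

Reachable from d42973f: {25e570f, 2cc98c6, 52ab0c6, 6f705c8, d42973f, e8a0619, ed84e9c}.
Reachable from da041b0: {da041b0, e718dc4, ed84e9c, ef288c4}.
In d42973f's history but not da041b0's: {25e570f, 2cc98c6, 52ab0c6, 6f705c8, d42973f, e8a0619} — 6 commits.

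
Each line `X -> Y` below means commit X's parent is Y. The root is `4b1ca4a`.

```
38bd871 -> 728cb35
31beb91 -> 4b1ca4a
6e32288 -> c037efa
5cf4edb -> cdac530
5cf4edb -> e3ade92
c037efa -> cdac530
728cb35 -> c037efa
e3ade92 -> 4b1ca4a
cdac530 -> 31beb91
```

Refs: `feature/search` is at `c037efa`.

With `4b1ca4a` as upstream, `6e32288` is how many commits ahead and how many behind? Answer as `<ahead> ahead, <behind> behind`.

4 ahead, 0 behind

Reachable from 6e32288: {31beb91, 4b1ca4a, 6e32288, c037efa, cdac530}.
Reachable from 4b1ca4a: {4b1ca4a}.
Only in 6e32288's history (ahead): {31beb91, 6e32288, c037efa, cdac530} — 4.
Only in 4b1ca4a's history (behind): {} — 0.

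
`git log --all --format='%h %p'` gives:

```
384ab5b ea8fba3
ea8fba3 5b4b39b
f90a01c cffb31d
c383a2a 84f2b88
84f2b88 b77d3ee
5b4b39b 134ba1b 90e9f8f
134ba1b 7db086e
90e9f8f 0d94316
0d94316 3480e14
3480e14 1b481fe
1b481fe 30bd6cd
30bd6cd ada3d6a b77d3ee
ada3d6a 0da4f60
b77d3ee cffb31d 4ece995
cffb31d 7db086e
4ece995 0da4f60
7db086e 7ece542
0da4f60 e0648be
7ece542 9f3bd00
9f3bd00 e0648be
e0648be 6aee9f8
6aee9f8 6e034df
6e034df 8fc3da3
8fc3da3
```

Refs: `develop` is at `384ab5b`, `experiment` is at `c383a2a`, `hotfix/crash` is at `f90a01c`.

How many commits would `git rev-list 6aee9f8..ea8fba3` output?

17

Reachable from ea8fba3: {0d94316, 0da4f60, 134ba1b, 1b481fe, 30bd6cd, 3480e14, 4ece995, 5b4b39b, 6aee9f8, 6e034df, 7db086e, 7ece542, 8fc3da3, 90e9f8f, 9f3bd00, ada3d6a, b77d3ee, cffb31d, e0648be, ea8fba3}.
Reachable from 6aee9f8: {6aee9f8, 6e034df, 8fc3da3}.
In ea8fba3's history but not 6aee9f8's: {0d94316, 0da4f60, 134ba1b, 1b481fe, 30bd6cd, 3480e14, 4ece995, 5b4b39b, 7db086e, 7ece542, 90e9f8f, 9f3bd00, ada3d6a, b77d3ee, cffb31d, e0648be, ea8fba3} — 17 commits.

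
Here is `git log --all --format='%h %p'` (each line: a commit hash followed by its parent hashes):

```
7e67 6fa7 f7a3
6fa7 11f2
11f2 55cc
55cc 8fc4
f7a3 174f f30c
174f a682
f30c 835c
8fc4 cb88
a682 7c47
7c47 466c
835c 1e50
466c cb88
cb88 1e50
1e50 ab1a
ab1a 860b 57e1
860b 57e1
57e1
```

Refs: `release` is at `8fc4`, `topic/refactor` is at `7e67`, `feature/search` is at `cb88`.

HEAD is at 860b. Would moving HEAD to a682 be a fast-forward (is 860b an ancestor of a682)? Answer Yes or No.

A fast-forward from 860b to a682 is possible iff 860b is an ancestor of a682.
Ancestors of a682: {1e50, 466c, 57e1, 7c47, 860b, a682, ab1a, cb88}.
860b is among them, so fast-forward is possible.

Yes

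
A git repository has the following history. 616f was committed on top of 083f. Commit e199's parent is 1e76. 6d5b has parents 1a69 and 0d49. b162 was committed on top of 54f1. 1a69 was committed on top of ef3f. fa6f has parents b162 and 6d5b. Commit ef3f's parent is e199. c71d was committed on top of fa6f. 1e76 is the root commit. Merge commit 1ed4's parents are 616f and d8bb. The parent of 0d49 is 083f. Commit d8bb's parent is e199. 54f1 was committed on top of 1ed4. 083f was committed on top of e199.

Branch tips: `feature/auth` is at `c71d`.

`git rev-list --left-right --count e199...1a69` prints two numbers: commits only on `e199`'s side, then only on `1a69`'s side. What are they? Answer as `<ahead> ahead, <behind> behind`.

Reachable from e199: {1e76, e199}.
Reachable from 1a69: {1a69, 1e76, e199, ef3f}.
Only in e199's history (ahead): {} — 0.
Only in 1a69's history (behind): {1a69, ef3f} — 2.

0 ahead, 2 behind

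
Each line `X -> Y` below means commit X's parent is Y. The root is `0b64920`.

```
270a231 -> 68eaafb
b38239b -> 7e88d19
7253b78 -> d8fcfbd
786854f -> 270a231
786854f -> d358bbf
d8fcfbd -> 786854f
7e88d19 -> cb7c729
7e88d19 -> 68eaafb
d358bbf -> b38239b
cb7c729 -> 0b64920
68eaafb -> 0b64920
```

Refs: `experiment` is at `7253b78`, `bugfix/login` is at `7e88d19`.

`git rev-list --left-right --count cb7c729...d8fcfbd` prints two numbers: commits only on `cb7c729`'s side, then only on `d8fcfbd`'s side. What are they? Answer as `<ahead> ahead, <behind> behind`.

0 ahead, 7 behind

Reachable from cb7c729: {0b64920, cb7c729}.
Reachable from d8fcfbd: {0b64920, 270a231, 68eaafb, 786854f, 7e88d19, b38239b, cb7c729, d358bbf, d8fcfbd}.
Only in cb7c729's history (ahead): {} — 0.
Only in d8fcfbd's history (behind): {270a231, 68eaafb, 786854f, 7e88d19, b38239b, d358bbf, d8fcfbd} — 7.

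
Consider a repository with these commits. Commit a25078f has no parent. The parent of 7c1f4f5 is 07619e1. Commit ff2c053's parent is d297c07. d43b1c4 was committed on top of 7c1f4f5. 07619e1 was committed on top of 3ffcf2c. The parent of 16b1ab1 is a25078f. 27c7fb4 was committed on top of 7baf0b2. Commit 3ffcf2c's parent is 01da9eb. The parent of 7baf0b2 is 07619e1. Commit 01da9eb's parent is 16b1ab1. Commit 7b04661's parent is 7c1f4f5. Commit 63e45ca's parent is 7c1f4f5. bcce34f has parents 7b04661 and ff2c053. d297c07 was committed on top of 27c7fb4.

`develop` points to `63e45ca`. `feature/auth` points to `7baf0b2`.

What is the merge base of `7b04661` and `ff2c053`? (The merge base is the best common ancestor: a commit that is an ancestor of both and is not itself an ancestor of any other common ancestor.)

07619e1

Ancestors of 7b04661: {01da9eb, 07619e1, 16b1ab1, 3ffcf2c, 7b04661, 7c1f4f5, a25078f}.
Ancestors of ff2c053: {01da9eb, 07619e1, 16b1ab1, 27c7fb4, 3ffcf2c, 7baf0b2, a25078f, d297c07, ff2c053}.
Common ancestors: {01da9eb, 07619e1, 16b1ab1, 3ffcf2c, a25078f}.
Among these, 07619e1 is not an ancestor of any other common ancestor — it is the merge base.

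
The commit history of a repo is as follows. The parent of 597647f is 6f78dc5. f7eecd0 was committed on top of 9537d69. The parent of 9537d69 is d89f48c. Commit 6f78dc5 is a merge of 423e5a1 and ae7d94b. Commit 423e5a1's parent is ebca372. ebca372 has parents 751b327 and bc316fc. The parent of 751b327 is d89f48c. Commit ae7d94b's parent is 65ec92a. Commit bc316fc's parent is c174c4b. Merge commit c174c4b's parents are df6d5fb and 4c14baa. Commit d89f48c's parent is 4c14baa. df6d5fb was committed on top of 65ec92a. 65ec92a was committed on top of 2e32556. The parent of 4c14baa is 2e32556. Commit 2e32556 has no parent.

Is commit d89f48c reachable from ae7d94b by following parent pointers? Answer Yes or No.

Ancestors of ae7d94b: {2e32556, 65ec92a, ae7d94b}.
d89f48c is not in that set, so it is not an ancestor of ae7d94b.

No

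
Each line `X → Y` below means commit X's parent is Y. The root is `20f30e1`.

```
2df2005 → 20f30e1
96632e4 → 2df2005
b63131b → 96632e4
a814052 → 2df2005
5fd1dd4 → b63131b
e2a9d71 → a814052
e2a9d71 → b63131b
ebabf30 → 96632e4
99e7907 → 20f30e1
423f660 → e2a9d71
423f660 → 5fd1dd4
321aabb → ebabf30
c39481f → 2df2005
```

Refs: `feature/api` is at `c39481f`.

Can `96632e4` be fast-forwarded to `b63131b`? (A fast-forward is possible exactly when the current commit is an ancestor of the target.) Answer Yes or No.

Yes

A fast-forward from 96632e4 to b63131b is possible iff 96632e4 is an ancestor of b63131b.
Ancestors of b63131b: {20f30e1, 2df2005, 96632e4, b63131b}.
96632e4 is among them, so fast-forward is possible.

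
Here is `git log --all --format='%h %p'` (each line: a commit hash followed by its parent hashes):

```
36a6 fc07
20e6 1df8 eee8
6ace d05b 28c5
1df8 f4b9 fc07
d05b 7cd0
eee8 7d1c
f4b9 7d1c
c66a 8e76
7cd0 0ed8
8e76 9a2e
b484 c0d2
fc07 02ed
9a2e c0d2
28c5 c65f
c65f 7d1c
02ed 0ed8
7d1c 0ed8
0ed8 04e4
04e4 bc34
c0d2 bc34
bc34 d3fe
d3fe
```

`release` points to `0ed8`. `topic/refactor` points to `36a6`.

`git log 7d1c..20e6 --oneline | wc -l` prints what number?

Reachable from 20e6: {02ed, 04e4, 0ed8, 1df8, 20e6, 7d1c, bc34, d3fe, eee8, f4b9, fc07}.
Reachable from 7d1c: {04e4, 0ed8, 7d1c, bc34, d3fe}.
In 20e6's history but not 7d1c's: {02ed, 1df8, 20e6, eee8, f4b9, fc07} — 6 commits.

6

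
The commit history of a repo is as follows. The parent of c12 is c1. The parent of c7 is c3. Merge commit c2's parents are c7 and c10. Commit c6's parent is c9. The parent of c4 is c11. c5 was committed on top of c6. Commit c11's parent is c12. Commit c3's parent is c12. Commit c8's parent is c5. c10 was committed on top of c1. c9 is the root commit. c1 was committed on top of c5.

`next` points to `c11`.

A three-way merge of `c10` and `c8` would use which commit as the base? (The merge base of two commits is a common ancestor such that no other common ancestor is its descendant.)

Ancestors of c10: {c1, c10, c5, c6, c9}.
Ancestors of c8: {c5, c6, c8, c9}.
Common ancestors: {c5, c6, c9}.
Among these, c5 is not an ancestor of any other common ancestor — it is the merge base.

c5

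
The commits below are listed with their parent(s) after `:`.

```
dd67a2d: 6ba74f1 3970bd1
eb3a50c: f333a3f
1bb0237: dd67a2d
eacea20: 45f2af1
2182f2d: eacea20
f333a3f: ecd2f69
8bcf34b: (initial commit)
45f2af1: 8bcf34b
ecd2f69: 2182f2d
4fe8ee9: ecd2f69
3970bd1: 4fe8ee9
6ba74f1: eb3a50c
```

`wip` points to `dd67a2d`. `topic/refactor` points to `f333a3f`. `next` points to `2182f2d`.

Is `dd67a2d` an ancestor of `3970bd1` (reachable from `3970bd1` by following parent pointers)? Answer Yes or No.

No

Ancestors of 3970bd1: {2182f2d, 3970bd1, 45f2af1, 4fe8ee9, 8bcf34b, eacea20, ecd2f69}.
dd67a2d is not in that set, so it is not an ancestor of 3970bd1.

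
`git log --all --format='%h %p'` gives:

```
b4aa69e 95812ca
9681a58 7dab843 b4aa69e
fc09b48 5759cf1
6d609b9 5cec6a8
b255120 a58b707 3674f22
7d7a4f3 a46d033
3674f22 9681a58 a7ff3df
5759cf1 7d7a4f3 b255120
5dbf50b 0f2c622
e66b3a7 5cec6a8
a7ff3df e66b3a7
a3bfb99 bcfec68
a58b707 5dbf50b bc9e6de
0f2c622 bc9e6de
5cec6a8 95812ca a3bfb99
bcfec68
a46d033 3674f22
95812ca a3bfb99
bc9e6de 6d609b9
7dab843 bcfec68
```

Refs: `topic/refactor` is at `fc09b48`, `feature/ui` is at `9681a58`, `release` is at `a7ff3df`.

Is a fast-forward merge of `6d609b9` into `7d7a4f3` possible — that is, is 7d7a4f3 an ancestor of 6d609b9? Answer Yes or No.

No

A fast-forward from 7d7a4f3 to 6d609b9 is possible iff 7d7a4f3 is an ancestor of 6d609b9.
Ancestors of 6d609b9: {5cec6a8, 6d609b9, 95812ca, a3bfb99, bcfec68}.
7d7a4f3 is not among them, so fast-forward is not possible.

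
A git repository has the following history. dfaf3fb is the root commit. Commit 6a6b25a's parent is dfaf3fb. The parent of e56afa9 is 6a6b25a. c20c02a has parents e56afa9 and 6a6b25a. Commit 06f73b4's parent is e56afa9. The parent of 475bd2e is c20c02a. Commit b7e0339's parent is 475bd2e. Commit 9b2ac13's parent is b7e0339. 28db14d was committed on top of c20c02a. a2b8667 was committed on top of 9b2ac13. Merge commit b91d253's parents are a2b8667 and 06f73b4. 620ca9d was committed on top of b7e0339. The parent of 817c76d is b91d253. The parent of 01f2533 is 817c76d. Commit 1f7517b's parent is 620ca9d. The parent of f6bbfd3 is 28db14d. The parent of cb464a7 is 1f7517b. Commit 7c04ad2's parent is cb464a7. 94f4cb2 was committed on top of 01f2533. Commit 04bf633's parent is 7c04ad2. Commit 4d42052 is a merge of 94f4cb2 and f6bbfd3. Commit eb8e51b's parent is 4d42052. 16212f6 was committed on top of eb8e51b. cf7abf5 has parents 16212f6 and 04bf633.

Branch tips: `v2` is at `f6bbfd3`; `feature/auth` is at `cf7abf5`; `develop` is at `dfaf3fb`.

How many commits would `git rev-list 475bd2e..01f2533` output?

7

Reachable from 01f2533: {01f2533, 06f73b4, 475bd2e, 6a6b25a, 817c76d, 9b2ac13, a2b8667, b7e0339, b91d253, c20c02a, dfaf3fb, e56afa9}.
Reachable from 475bd2e: {475bd2e, 6a6b25a, c20c02a, dfaf3fb, e56afa9}.
In 01f2533's history but not 475bd2e's: {01f2533, 06f73b4, 817c76d, 9b2ac13, a2b8667, b7e0339, b91d253} — 7 commits.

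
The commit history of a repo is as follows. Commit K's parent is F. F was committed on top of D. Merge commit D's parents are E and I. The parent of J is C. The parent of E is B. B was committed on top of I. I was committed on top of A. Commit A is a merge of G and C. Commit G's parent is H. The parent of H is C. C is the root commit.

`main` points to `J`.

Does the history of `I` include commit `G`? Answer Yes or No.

Yes

Ancestors of I (commits reachable by following parents): {A, C, G, H, I}.
G is in that set, so it is an ancestor of I.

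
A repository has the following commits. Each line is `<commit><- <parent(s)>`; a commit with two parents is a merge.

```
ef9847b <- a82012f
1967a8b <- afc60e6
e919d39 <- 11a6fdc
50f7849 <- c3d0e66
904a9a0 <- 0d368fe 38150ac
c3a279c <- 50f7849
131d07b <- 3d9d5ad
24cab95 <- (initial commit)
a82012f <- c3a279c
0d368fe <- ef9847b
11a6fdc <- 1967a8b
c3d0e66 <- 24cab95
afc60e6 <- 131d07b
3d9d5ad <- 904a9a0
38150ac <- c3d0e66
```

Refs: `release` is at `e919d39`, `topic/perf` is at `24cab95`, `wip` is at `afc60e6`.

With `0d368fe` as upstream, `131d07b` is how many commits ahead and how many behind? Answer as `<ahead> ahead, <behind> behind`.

Reachable from 131d07b: {0d368fe, 131d07b, 24cab95, 38150ac, 3d9d5ad, 50f7849, 904a9a0, a82012f, c3a279c, c3d0e66, ef9847b}.
Reachable from 0d368fe: {0d368fe, 24cab95, 50f7849, a82012f, c3a279c, c3d0e66, ef9847b}.
Only in 131d07b's history (ahead): {131d07b, 38150ac, 3d9d5ad, 904a9a0} — 4.
Only in 0d368fe's history (behind): {} — 0.

4 ahead, 0 behind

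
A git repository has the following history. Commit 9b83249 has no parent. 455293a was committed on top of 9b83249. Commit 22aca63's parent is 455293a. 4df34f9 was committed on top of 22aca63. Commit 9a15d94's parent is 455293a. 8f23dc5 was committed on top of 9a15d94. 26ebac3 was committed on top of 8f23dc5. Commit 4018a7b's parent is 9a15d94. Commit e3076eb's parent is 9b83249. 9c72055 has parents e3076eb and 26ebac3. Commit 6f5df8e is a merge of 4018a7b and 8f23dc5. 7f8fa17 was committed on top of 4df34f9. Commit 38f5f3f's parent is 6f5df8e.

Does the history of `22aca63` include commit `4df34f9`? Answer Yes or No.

Ancestors of 22aca63: {22aca63, 455293a, 9b83249}.
4df34f9 is not in that set, so it is not an ancestor of 22aca63.

No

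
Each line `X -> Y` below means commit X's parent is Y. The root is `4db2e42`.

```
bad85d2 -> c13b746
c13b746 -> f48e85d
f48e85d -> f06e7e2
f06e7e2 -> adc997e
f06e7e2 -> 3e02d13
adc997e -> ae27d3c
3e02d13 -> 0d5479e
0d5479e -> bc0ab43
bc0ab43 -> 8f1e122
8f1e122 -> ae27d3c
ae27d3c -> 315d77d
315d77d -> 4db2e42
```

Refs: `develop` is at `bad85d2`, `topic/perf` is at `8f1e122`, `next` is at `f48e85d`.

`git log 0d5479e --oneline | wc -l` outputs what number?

6

Walking parent pointers from 0d5479e: reachable set = {0d5479e, 315d77d, 4db2e42, 8f1e122, ae27d3c, bc0ab43}.
That is 6 commits.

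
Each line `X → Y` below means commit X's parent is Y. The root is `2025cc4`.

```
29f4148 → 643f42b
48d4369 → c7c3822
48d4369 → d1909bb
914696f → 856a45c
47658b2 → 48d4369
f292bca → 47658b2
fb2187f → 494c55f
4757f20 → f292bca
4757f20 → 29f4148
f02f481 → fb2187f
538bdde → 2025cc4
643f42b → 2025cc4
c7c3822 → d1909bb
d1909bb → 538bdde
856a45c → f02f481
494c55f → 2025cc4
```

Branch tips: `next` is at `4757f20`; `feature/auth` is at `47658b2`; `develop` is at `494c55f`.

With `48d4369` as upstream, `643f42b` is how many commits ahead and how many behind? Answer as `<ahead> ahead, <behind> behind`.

Reachable from 643f42b: {2025cc4, 643f42b}.
Reachable from 48d4369: {2025cc4, 48d4369, 538bdde, c7c3822, d1909bb}.
Only in 643f42b's history (ahead): {643f42b} — 1.
Only in 48d4369's history (behind): {48d4369, 538bdde, c7c3822, d1909bb} — 4.

1 ahead, 4 behind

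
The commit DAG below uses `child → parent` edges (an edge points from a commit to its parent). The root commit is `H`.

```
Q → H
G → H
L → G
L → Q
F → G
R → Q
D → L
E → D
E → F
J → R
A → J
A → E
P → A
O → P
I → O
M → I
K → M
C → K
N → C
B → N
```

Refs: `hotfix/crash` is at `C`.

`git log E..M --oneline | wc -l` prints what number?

Reachable from M: {A, D, E, F, G, H, I, J, L, M, O, P, Q, R}.
Reachable from E: {D, E, F, G, H, L, Q}.
In M's history but not E's: {A, I, J, M, O, P, R} — 7 commits.

7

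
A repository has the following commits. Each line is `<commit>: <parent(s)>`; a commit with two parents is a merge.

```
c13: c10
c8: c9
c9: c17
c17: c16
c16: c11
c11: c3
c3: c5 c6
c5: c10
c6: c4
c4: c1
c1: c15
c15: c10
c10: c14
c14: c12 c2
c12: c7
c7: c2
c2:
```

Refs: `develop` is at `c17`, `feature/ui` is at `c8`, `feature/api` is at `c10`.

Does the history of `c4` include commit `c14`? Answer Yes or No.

Ancestors of c4 (commits reachable by following parents): {c1, c10, c12, c14, c15, c2, c4, c7}.
c14 is in that set, so it is an ancestor of c4.

Yes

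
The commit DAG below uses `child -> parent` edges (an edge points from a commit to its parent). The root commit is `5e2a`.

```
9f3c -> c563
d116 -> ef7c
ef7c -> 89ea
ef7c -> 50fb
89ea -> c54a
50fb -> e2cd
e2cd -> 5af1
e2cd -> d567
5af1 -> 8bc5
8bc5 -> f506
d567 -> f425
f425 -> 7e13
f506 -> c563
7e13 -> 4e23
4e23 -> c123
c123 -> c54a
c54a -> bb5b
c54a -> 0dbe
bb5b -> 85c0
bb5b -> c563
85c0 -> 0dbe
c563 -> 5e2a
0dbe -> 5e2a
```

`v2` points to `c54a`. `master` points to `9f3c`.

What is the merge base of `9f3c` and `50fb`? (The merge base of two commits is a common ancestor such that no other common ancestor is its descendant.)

Ancestors of 9f3c: {5e2a, 9f3c, c563}.
Ancestors of 50fb: {0dbe, 4e23, 50fb, 5af1, 5e2a, 7e13, 85c0, 8bc5, bb5b, c123, c54a, c563, d567, e2cd, f425, f506}.
Common ancestors: {5e2a, c563}.
Among these, c563 is not an ancestor of any other common ancestor — it is the merge base.

c563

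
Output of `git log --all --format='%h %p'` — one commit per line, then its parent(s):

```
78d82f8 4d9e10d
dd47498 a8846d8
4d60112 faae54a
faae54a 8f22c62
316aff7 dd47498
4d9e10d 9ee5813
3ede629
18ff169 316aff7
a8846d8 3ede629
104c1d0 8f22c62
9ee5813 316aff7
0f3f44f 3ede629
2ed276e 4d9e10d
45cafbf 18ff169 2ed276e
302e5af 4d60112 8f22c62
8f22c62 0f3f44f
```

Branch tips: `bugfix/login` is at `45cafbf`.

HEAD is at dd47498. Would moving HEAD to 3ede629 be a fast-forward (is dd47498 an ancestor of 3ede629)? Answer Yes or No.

A fast-forward from dd47498 to 3ede629 is possible iff dd47498 is an ancestor of 3ede629.
Ancestors of 3ede629: {3ede629}.
dd47498 is not among them, so fast-forward is not possible.

No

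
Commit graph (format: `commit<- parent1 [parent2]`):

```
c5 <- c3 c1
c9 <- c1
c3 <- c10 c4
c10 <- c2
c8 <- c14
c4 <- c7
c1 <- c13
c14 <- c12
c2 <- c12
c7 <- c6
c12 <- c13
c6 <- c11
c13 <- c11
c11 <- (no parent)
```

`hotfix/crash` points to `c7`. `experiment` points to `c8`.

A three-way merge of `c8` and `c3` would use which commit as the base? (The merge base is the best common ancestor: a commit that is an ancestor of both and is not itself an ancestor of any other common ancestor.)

c12

Ancestors of c8: {c11, c12, c13, c14, c8}.
Ancestors of c3: {c10, c11, c12, c13, c2, c3, c4, c6, c7}.
Common ancestors: {c11, c12, c13}.
Among these, c12 is not an ancestor of any other common ancestor — it is the merge base.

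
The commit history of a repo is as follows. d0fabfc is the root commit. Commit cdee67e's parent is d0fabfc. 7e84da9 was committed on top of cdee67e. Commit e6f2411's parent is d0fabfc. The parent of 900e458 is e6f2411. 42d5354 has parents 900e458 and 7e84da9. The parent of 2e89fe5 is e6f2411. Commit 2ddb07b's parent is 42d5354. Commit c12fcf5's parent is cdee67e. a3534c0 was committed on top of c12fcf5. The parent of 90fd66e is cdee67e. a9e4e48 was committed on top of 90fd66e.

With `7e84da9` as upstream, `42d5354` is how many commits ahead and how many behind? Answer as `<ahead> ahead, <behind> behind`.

Reachable from 42d5354: {42d5354, 7e84da9, 900e458, cdee67e, d0fabfc, e6f2411}.
Reachable from 7e84da9: {7e84da9, cdee67e, d0fabfc}.
Only in 42d5354's history (ahead): {42d5354, 900e458, e6f2411} — 3.
Only in 7e84da9's history (behind): {} — 0.

3 ahead, 0 behind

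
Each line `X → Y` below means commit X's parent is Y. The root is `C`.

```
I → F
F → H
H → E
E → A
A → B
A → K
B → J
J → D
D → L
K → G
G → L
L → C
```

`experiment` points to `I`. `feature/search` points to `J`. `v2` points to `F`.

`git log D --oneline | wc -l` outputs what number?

Walking parent pointers from D: reachable set = {C, D, L}.
That is 3 commits.

3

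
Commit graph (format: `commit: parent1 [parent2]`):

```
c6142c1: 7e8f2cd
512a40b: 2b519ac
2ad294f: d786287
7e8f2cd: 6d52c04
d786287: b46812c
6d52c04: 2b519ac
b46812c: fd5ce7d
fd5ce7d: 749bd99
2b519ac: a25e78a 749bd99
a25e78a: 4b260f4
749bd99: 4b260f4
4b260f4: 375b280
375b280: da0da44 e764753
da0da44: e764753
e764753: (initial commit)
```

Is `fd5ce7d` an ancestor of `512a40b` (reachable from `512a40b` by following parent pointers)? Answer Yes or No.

Ancestors of 512a40b: {2b519ac, 375b280, 4b260f4, 512a40b, 749bd99, a25e78a, da0da44, e764753}.
fd5ce7d is not in that set, so it is not an ancestor of 512a40b.

No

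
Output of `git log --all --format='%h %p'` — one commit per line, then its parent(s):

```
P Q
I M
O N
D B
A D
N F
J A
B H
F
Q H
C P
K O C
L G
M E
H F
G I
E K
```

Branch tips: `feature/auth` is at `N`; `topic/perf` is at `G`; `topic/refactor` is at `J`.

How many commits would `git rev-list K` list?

8

Walking parent pointers from K: reachable set = {C, F, H, K, N, O, P, Q}.
That is 8 commits.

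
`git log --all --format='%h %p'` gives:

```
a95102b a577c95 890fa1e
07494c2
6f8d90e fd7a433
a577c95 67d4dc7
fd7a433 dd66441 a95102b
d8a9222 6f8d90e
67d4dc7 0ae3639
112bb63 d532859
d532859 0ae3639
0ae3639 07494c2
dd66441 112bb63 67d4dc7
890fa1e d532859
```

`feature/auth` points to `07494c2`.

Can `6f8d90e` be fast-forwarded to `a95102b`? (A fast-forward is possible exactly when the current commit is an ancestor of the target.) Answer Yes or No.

No

A fast-forward from 6f8d90e to a95102b is possible iff 6f8d90e is an ancestor of a95102b.
Ancestors of a95102b: {07494c2, 0ae3639, 67d4dc7, 890fa1e, a577c95, a95102b, d532859}.
6f8d90e is not among them, so fast-forward is not possible.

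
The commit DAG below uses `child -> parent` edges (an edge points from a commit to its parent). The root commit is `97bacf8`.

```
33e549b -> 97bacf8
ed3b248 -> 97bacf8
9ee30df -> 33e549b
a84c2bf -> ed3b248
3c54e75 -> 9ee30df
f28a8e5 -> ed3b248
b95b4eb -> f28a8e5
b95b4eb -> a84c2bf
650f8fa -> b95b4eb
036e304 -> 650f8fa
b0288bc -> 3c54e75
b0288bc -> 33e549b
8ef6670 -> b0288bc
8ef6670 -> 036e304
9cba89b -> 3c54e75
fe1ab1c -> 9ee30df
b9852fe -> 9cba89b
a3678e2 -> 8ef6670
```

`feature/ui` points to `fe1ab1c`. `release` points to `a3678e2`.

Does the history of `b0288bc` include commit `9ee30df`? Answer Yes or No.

Yes

Ancestors of b0288bc (commits reachable by following parents): {33e549b, 3c54e75, 97bacf8, 9ee30df, b0288bc}.
9ee30df is in that set, so it is an ancestor of b0288bc.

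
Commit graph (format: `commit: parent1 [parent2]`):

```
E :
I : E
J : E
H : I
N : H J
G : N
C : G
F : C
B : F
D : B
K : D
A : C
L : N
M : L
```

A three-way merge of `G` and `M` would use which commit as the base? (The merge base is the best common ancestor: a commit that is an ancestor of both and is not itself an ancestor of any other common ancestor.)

N

Ancestors of G: {E, G, H, I, J, N}.
Ancestors of M: {E, H, I, J, L, M, N}.
Common ancestors: {E, H, I, J, N}.
Among these, N is not an ancestor of any other common ancestor — it is the merge base.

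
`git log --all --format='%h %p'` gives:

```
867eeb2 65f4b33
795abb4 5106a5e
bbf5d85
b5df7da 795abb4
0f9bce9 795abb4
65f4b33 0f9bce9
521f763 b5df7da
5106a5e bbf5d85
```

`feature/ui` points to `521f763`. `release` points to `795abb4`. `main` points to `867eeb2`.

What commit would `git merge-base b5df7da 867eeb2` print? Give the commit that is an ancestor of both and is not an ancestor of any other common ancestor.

Ancestors of b5df7da: {5106a5e, 795abb4, b5df7da, bbf5d85}.
Ancestors of 867eeb2: {0f9bce9, 5106a5e, 65f4b33, 795abb4, 867eeb2, bbf5d85}.
Common ancestors: {5106a5e, 795abb4, bbf5d85}.
Among these, 795abb4 is not an ancestor of any other common ancestor — it is the merge base.

795abb4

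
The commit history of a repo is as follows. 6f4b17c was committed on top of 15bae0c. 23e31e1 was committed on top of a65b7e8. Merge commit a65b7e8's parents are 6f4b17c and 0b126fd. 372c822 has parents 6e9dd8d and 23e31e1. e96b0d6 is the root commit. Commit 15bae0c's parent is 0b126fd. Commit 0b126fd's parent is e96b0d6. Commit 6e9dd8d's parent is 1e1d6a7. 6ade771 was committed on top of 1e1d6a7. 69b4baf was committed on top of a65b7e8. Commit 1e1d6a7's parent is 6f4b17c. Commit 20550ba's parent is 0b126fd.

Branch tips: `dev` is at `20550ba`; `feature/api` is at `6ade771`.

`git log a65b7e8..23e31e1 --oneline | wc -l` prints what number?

1

Reachable from 23e31e1: {0b126fd, 15bae0c, 23e31e1, 6f4b17c, a65b7e8, e96b0d6}.
Reachable from a65b7e8: {0b126fd, 15bae0c, 6f4b17c, a65b7e8, e96b0d6}.
In 23e31e1's history but not a65b7e8's: {23e31e1} — 1 commit.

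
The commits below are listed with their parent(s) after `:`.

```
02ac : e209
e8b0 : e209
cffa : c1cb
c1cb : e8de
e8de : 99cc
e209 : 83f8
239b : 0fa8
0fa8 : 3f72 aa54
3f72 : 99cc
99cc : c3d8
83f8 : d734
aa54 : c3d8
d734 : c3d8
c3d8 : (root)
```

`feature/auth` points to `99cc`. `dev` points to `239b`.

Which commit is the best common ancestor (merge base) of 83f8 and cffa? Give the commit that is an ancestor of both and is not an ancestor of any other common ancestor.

c3d8

Ancestors of 83f8: {83f8, c3d8, d734}.
Ancestors of cffa: {99cc, c1cb, c3d8, cffa, e8de}.
Common ancestors: {c3d8}.
The only common ancestor is c3d8, so it is the merge base.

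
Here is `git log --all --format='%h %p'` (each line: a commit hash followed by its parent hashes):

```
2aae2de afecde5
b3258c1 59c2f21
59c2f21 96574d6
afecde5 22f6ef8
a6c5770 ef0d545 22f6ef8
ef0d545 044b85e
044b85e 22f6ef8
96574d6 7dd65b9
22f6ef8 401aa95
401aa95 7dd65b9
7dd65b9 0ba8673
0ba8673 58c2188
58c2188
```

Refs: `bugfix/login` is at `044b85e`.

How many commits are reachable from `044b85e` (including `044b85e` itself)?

6

Walking parent pointers from 044b85e: reachable set = {044b85e, 0ba8673, 22f6ef8, 401aa95, 58c2188, 7dd65b9}.
That is 6 commits.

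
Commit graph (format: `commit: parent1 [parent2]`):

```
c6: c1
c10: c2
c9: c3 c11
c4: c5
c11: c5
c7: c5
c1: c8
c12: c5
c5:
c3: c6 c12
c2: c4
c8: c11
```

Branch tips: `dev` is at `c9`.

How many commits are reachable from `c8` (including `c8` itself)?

Walking parent pointers from c8: reachable set = {c11, c5, c8}.
That is 3 commits.

3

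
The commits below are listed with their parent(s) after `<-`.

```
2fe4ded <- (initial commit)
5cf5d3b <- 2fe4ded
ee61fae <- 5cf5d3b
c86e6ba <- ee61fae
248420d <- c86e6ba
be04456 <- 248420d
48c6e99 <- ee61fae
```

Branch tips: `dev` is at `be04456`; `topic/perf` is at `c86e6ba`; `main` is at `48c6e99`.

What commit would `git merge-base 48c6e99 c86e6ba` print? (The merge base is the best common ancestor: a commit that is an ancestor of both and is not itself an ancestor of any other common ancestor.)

Ancestors of 48c6e99: {2fe4ded, 48c6e99, 5cf5d3b, ee61fae}.
Ancestors of c86e6ba: {2fe4ded, 5cf5d3b, c86e6ba, ee61fae}.
Common ancestors: {2fe4ded, 5cf5d3b, ee61fae}.
Among these, ee61fae is not an ancestor of any other common ancestor — it is the merge base.

ee61fae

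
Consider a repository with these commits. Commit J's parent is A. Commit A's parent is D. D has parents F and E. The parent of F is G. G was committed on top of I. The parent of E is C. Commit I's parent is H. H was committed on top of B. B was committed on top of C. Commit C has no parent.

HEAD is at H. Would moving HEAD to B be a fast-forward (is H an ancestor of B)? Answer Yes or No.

A fast-forward from H to B is possible iff H is an ancestor of B.
Ancestors of B: {B, C}.
H is not among them, so fast-forward is not possible.

No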